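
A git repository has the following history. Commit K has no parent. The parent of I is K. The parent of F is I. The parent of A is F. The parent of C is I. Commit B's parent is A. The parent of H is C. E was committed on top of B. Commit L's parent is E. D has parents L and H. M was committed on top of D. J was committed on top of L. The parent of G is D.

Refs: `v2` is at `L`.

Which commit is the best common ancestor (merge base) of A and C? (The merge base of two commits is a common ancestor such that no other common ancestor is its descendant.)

I

Ancestors of A: {A, F, I, K}.
Ancestors of C: {C, I, K}.
Common ancestors: {I, K}.
Among these, I is not an ancestor of any other common ancestor — it is the merge base.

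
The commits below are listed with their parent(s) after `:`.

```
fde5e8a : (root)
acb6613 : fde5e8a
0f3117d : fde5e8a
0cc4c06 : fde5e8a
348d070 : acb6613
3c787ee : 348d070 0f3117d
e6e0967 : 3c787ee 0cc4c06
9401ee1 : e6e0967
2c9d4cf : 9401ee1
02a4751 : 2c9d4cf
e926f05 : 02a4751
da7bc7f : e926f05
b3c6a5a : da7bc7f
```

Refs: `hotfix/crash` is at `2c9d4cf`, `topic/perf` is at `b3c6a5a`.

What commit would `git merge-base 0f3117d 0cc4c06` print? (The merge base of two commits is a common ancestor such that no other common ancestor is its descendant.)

fde5e8a

Ancestors of 0f3117d: {0f3117d, fde5e8a}.
Ancestors of 0cc4c06: {0cc4c06, fde5e8a}.
Common ancestors: {fde5e8a}.
The only common ancestor is fde5e8a, so it is the merge base.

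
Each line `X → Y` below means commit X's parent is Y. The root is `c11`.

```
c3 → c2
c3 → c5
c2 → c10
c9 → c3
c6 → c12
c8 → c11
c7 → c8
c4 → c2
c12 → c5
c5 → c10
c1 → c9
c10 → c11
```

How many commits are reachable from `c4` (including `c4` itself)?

Walking parent pointers from c4: reachable set = {c10, c11, c2, c4}.
That is 4 commits.

4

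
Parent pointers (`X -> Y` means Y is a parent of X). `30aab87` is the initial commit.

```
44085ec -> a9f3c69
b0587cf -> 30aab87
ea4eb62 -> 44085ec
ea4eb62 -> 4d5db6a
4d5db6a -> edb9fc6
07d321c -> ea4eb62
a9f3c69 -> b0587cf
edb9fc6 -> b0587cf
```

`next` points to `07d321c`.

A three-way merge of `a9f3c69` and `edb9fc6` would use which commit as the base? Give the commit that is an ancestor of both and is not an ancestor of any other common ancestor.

Ancestors of a9f3c69: {30aab87, a9f3c69, b0587cf}.
Ancestors of edb9fc6: {30aab87, b0587cf, edb9fc6}.
Common ancestors: {30aab87, b0587cf}.
Among these, b0587cf is not an ancestor of any other common ancestor — it is the merge base.

b0587cf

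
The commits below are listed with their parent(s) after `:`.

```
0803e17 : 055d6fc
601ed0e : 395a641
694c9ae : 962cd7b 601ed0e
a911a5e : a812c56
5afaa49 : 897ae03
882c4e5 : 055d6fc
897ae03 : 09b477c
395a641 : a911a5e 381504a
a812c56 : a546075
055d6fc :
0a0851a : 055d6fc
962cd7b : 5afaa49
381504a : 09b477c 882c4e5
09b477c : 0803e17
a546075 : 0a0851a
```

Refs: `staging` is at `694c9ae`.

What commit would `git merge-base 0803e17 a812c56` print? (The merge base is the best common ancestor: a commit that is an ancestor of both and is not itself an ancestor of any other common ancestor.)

055d6fc

Ancestors of 0803e17: {055d6fc, 0803e17}.
Ancestors of a812c56: {055d6fc, 0a0851a, a546075, a812c56}.
Common ancestors: {055d6fc}.
The only common ancestor is 055d6fc, so it is the merge base.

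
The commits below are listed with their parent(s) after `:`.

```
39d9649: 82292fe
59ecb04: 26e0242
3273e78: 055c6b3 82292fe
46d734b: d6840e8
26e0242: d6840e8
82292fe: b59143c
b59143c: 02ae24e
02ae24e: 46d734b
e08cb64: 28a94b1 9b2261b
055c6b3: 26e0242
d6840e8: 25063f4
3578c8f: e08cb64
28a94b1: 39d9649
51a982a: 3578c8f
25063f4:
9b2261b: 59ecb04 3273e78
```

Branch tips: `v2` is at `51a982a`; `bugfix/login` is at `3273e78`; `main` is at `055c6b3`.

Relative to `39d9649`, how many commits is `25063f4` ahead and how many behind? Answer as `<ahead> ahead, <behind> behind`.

0 ahead, 6 behind

Reachable from 25063f4: {25063f4}.
Reachable from 39d9649: {02ae24e, 25063f4, 39d9649, 46d734b, 82292fe, b59143c, d6840e8}.
Only in 25063f4's history (ahead): {} — 0.
Only in 39d9649's history (behind): {02ae24e, 39d9649, 46d734b, 82292fe, b59143c, d6840e8} — 6.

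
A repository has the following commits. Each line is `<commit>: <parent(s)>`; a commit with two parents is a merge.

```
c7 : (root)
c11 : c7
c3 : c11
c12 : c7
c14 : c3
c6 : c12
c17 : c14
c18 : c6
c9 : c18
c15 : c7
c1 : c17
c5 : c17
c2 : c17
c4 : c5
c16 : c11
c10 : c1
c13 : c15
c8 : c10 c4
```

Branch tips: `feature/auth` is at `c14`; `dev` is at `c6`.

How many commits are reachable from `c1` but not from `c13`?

5

Reachable from c1: {c1, c11, c14, c17, c3, c7}.
Reachable from c13: {c13, c15, c7}.
In c1's history but not c13's: {c1, c11, c14, c17, c3} — 5 commits.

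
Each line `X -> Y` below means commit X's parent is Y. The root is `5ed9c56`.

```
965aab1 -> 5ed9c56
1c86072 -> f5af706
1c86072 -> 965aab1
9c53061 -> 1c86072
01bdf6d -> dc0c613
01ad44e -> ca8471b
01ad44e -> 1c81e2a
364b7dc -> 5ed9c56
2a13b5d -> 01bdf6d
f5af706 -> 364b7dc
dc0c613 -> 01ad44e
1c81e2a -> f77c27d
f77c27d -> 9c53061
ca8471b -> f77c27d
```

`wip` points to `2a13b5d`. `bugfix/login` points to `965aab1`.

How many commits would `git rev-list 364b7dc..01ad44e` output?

8

Reachable from 01ad44e: {01ad44e, 1c81e2a, 1c86072, 364b7dc, 5ed9c56, 965aab1, 9c53061, ca8471b, f5af706, f77c27d}.
Reachable from 364b7dc: {364b7dc, 5ed9c56}.
In 01ad44e's history but not 364b7dc's: {01ad44e, 1c81e2a, 1c86072, 965aab1, 9c53061, ca8471b, f5af706, f77c27d} — 8 commits.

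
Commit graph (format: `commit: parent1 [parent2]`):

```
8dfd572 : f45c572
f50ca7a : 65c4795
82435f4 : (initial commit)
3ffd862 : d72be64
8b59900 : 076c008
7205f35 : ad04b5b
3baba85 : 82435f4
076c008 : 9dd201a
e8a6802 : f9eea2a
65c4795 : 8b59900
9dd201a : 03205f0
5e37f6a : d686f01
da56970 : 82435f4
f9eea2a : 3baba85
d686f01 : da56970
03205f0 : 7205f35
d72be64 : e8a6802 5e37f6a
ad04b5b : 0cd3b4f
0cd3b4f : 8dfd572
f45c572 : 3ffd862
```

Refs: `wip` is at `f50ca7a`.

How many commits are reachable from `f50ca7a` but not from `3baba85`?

Reachable from f50ca7a: {03205f0, 076c008, 0cd3b4f, 3baba85, 3ffd862, 5e37f6a, 65c4795, 7205f35, 82435f4, 8b59900, 8dfd572, 9dd201a, ad04b5b, d686f01, d72be64, da56970, e8a6802, f45c572, f50ca7a, f9eea2a}.
Reachable from 3baba85: {3baba85, 82435f4}.
In f50ca7a's history but not 3baba85's: {03205f0, 076c008, 0cd3b4f, 3ffd862, 5e37f6a, 65c4795, 7205f35, 8b59900, 8dfd572, 9dd201a, ad04b5b, d686f01, d72be64, da56970, e8a6802, f45c572, f50ca7a, f9eea2a} — 18 commits.

18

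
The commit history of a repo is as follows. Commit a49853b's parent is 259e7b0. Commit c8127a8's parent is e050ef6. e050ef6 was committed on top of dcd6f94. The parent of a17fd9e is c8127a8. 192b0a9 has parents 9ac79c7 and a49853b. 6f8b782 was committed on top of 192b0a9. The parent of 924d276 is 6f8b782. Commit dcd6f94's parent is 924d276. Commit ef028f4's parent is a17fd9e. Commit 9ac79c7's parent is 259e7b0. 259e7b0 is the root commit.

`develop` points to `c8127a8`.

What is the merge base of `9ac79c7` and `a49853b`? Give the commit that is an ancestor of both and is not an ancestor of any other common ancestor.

Ancestors of 9ac79c7: {259e7b0, 9ac79c7}.
Ancestors of a49853b: {259e7b0, a49853b}.
Common ancestors: {259e7b0}.
The only common ancestor is 259e7b0, so it is the merge base.

259e7b0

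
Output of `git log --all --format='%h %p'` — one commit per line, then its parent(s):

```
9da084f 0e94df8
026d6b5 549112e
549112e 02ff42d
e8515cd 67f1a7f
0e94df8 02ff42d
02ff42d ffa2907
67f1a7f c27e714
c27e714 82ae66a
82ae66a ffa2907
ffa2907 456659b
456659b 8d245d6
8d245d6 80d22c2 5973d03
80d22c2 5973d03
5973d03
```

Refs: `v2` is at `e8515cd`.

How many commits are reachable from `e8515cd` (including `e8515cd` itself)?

Walking parent pointers from e8515cd: reachable set = {456659b, 5973d03, 67f1a7f, 80d22c2, 82ae66a, 8d245d6, c27e714, e8515cd, ffa2907}.
That is 9 commits.

9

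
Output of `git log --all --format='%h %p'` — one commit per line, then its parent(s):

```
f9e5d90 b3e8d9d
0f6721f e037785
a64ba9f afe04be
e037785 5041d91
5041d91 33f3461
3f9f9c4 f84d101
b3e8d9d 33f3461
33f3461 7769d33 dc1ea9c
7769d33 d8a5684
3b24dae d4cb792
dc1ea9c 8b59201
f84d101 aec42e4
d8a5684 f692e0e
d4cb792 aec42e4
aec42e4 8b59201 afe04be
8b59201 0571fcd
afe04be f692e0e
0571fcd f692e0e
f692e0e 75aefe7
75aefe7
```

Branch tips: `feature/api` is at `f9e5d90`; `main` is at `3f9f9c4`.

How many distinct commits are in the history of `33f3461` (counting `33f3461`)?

8

Walking parent pointers from 33f3461: reachable set = {0571fcd, 33f3461, 75aefe7, 7769d33, 8b59201, d8a5684, dc1ea9c, f692e0e}.
That is 8 commits.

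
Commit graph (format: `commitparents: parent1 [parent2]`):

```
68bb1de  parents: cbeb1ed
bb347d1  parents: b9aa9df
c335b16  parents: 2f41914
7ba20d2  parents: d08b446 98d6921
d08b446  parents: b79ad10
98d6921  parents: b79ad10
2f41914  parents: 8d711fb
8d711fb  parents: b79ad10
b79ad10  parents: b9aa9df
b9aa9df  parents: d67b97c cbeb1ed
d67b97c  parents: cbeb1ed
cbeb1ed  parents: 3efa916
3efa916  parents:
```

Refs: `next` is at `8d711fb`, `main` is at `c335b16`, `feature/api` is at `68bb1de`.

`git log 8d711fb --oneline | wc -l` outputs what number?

Walking parent pointers from 8d711fb: reachable set = {3efa916, 8d711fb, b79ad10, b9aa9df, cbeb1ed, d67b97c}.
That is 6 commits.

6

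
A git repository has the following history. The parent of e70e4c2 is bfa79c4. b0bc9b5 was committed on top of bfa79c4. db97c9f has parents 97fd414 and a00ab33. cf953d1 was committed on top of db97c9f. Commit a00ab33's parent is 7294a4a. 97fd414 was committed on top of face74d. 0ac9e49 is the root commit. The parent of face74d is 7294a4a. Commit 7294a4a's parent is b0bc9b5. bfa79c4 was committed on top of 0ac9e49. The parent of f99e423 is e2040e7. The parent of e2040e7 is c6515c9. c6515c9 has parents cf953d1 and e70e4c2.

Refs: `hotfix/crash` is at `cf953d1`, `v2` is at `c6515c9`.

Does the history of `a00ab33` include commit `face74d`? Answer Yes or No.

Ancestors of a00ab33: {0ac9e49, 7294a4a, a00ab33, b0bc9b5, bfa79c4}.
face74d is not in that set, so it is not an ancestor of a00ab33.

No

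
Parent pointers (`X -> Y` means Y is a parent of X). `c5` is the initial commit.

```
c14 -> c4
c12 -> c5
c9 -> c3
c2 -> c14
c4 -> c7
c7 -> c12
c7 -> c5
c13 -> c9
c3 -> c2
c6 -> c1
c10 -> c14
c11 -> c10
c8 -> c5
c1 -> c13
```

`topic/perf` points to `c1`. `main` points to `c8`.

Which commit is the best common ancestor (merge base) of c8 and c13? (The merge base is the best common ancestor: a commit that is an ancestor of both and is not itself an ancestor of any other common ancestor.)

c5

Ancestors of c8: {c5, c8}.
Ancestors of c13: {c12, c13, c14, c2, c3, c4, c5, c7, c9}.
Common ancestors: {c5}.
The only common ancestor is c5, so it is the merge base.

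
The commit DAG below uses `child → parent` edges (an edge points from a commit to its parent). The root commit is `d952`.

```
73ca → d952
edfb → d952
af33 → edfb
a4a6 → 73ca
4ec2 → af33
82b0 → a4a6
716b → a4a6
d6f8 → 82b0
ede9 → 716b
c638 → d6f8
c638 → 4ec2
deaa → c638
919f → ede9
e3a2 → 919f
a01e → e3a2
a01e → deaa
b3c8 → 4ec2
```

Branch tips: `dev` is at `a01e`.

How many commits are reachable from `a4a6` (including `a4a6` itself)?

Walking parent pointers from a4a6: reachable set = {73ca, a4a6, d952}.
That is 3 commits.

3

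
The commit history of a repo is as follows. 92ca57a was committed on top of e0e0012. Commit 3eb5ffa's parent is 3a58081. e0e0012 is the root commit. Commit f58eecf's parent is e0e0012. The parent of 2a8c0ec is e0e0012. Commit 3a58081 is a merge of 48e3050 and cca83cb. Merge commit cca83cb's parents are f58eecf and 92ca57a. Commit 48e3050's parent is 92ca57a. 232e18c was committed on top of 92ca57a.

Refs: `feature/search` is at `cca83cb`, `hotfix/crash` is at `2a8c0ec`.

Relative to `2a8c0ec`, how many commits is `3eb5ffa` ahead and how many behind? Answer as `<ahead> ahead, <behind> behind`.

Reachable from 3eb5ffa: {3a58081, 3eb5ffa, 48e3050, 92ca57a, cca83cb, e0e0012, f58eecf}.
Reachable from 2a8c0ec: {2a8c0ec, e0e0012}.
Only in 3eb5ffa's history (ahead): {3a58081, 3eb5ffa, 48e3050, 92ca57a, cca83cb, f58eecf} — 6.
Only in 2a8c0ec's history (behind): {2a8c0ec} — 1.

6 ahead, 1 behind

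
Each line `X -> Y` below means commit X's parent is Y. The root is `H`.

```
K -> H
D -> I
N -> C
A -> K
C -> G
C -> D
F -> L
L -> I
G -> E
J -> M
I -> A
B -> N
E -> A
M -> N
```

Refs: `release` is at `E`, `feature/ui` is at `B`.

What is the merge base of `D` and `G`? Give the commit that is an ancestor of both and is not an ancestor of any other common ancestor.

A

Ancestors of D: {A, D, H, I, K}.
Ancestors of G: {A, E, G, H, K}.
Common ancestors: {A, H, K}.
Among these, A is not an ancestor of any other common ancestor — it is the merge base.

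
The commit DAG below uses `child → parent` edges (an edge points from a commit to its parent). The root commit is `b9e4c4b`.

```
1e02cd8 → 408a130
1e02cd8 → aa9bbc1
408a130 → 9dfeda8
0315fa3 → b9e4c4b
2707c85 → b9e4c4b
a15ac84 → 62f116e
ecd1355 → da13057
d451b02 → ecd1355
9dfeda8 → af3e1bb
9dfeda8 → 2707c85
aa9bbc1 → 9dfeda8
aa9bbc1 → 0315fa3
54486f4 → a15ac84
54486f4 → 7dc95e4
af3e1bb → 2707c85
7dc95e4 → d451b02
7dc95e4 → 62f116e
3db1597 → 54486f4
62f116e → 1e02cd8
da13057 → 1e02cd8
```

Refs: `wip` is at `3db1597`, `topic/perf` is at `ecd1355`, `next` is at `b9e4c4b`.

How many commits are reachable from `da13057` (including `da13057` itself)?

Walking parent pointers from da13057: reachable set = {0315fa3, 1e02cd8, 2707c85, 408a130, 9dfeda8, aa9bbc1, af3e1bb, b9e4c4b, da13057}.
That is 9 commits.

9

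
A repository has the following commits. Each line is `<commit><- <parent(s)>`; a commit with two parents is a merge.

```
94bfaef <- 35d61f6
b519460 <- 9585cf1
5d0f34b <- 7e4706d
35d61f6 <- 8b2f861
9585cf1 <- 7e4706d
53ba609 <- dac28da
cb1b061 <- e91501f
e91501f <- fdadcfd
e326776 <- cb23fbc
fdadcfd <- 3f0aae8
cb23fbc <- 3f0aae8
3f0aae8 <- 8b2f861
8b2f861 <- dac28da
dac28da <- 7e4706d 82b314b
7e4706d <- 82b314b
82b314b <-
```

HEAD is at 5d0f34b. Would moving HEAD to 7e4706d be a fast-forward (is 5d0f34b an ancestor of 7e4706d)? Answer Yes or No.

A fast-forward from 5d0f34b to 7e4706d is possible iff 5d0f34b is an ancestor of 7e4706d.
Ancestors of 7e4706d: {7e4706d, 82b314b}.
5d0f34b is not among them, so fast-forward is not possible.

No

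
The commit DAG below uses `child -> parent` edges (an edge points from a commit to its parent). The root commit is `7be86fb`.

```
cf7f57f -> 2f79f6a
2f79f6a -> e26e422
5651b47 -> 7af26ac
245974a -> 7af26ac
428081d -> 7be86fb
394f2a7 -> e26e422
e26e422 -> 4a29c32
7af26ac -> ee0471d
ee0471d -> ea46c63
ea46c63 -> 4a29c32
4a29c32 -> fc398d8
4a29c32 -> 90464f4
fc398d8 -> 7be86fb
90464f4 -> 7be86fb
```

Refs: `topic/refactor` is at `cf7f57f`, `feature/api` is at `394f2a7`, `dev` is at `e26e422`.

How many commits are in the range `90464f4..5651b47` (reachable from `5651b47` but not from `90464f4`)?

6

Reachable from 5651b47: {4a29c32, 5651b47, 7af26ac, 7be86fb, 90464f4, ea46c63, ee0471d, fc398d8}.
Reachable from 90464f4: {7be86fb, 90464f4}.
In 5651b47's history but not 90464f4's: {4a29c32, 5651b47, 7af26ac, ea46c63, ee0471d, fc398d8} — 6 commits.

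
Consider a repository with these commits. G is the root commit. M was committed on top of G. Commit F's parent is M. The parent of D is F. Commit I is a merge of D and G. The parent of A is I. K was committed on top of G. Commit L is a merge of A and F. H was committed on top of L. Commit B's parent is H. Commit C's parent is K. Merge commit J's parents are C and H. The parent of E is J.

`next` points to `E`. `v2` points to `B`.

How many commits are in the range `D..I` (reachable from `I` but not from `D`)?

1

Reachable from I: {D, F, G, I, M}.
Reachable from D: {D, F, G, M}.
In I's history but not D's: {I} — 1 commit.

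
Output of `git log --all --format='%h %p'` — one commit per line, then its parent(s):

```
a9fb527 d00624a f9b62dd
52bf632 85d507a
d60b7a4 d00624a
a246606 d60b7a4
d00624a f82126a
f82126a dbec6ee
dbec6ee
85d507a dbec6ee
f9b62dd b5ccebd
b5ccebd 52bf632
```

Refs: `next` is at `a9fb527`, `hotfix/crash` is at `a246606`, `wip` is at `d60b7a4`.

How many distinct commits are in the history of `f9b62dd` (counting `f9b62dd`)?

5

Walking parent pointers from f9b62dd: reachable set = {52bf632, 85d507a, b5ccebd, dbec6ee, f9b62dd}.
That is 5 commits.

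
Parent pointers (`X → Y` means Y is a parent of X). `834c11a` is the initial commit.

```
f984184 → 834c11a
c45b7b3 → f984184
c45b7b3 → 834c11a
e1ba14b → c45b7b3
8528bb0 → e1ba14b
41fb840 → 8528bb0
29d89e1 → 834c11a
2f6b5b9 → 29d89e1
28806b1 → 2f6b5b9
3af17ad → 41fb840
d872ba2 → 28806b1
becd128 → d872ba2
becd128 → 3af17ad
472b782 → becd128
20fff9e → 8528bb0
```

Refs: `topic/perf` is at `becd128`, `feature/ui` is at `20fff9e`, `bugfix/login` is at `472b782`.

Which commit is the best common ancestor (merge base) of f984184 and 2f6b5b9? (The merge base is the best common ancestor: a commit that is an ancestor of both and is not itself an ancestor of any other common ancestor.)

834c11a

Ancestors of f984184: {834c11a, f984184}.
Ancestors of 2f6b5b9: {29d89e1, 2f6b5b9, 834c11a}.
Common ancestors: {834c11a}.
The only common ancestor is 834c11a, so it is the merge base.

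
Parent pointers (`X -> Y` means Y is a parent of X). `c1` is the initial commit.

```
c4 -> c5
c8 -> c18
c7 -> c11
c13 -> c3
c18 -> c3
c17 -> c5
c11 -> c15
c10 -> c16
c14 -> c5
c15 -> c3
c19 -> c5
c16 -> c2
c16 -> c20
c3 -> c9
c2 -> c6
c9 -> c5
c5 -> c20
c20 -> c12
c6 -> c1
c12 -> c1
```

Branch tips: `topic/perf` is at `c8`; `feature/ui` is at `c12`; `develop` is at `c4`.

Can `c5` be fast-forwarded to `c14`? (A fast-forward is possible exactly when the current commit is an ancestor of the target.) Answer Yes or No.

A fast-forward from c5 to c14 is possible iff c5 is an ancestor of c14.
Ancestors of c14: {c1, c12, c14, c20, c5}.
c5 is among them, so fast-forward is possible.

Yes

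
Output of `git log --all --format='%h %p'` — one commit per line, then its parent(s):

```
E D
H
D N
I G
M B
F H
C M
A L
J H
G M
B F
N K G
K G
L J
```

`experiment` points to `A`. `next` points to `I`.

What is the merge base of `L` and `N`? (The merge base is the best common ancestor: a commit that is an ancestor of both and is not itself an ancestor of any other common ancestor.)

H

Ancestors of L: {H, J, L}.
Ancestors of N: {B, F, G, H, K, M, N}.
Common ancestors: {H}.
The only common ancestor is H, so it is the merge base.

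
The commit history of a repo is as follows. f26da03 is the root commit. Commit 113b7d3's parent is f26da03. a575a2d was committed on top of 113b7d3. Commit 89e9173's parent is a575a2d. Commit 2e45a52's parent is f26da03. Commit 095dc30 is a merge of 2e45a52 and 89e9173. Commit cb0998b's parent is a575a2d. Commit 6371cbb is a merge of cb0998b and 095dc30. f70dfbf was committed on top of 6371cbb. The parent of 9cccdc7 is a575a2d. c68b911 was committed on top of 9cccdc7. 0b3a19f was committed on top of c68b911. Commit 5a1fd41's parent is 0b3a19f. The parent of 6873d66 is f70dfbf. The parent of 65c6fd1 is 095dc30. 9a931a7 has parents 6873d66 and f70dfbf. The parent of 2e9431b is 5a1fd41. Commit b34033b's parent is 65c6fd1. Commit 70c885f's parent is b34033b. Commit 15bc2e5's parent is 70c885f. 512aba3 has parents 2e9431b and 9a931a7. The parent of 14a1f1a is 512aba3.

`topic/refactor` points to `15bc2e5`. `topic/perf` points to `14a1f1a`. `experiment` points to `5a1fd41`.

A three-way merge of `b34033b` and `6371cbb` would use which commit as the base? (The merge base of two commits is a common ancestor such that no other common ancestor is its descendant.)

095dc30

Ancestors of b34033b: {095dc30, 113b7d3, 2e45a52, 65c6fd1, 89e9173, a575a2d, b34033b, f26da03}.
Ancestors of 6371cbb: {095dc30, 113b7d3, 2e45a52, 6371cbb, 89e9173, a575a2d, cb0998b, f26da03}.
Common ancestors: {095dc30, 113b7d3, 2e45a52, 89e9173, a575a2d, f26da03}.
Among these, 095dc30 is not an ancestor of any other common ancestor — it is the merge base.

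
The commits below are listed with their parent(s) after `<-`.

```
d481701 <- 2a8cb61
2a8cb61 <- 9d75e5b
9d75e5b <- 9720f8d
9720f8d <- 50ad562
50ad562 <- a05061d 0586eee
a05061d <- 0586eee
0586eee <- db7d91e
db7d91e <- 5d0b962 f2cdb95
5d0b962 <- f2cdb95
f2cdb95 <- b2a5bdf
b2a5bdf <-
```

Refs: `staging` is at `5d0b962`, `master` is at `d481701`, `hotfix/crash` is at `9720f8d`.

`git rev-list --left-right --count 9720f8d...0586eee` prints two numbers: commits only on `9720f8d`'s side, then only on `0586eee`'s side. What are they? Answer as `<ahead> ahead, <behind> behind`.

3 ahead, 0 behind

Reachable from 9720f8d: {0586eee, 50ad562, 5d0b962, 9720f8d, a05061d, b2a5bdf, db7d91e, f2cdb95}.
Reachable from 0586eee: {0586eee, 5d0b962, b2a5bdf, db7d91e, f2cdb95}.
Only in 9720f8d's history (ahead): {50ad562, 9720f8d, a05061d} — 3.
Only in 0586eee's history (behind): {} — 0.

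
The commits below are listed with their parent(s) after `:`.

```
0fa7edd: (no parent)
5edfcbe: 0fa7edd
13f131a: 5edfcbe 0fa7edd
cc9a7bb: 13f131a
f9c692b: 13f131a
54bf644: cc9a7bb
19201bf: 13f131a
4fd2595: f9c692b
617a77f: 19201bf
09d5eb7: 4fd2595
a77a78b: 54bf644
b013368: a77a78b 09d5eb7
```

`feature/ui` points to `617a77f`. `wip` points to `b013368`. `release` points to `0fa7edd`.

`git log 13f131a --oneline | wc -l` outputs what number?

3

Walking parent pointers from 13f131a: reachable set = {0fa7edd, 13f131a, 5edfcbe}.
That is 3 commits.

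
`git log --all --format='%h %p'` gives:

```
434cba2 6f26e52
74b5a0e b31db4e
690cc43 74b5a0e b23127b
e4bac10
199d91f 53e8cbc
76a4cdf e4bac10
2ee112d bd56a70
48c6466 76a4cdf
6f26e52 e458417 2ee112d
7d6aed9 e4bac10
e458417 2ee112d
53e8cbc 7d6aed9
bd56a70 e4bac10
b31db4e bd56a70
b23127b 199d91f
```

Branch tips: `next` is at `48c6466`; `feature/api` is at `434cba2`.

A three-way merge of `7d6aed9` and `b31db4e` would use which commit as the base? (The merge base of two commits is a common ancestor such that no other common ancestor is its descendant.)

e4bac10

Ancestors of 7d6aed9: {7d6aed9, e4bac10}.
Ancestors of b31db4e: {b31db4e, bd56a70, e4bac10}.
Common ancestors: {e4bac10}.
The only common ancestor is e4bac10, so it is the merge base.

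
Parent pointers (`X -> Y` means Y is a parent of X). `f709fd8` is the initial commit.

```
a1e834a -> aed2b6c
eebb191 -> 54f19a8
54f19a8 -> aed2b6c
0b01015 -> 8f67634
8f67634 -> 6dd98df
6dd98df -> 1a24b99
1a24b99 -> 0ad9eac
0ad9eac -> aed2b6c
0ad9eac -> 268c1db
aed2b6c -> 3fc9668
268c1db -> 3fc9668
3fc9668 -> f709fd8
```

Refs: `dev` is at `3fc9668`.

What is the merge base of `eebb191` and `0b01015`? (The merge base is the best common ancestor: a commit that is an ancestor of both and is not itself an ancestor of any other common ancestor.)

aed2b6c

Ancestors of eebb191: {3fc9668, 54f19a8, aed2b6c, eebb191, f709fd8}.
Ancestors of 0b01015: {0ad9eac, 0b01015, 1a24b99, 268c1db, 3fc9668, 6dd98df, 8f67634, aed2b6c, f709fd8}.
Common ancestors: {3fc9668, aed2b6c, f709fd8}.
Among these, aed2b6c is not an ancestor of any other common ancestor — it is the merge base.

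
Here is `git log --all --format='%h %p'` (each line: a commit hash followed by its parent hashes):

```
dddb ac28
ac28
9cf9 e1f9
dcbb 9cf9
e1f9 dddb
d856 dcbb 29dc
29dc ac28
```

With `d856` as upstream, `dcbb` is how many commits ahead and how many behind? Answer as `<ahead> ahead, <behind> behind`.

Reachable from dcbb: {9cf9, ac28, dcbb, dddb, e1f9}.
Reachable from d856: {29dc, 9cf9, ac28, d856, dcbb, dddb, e1f9}.
Only in dcbb's history (ahead): {} — 0.
Only in d856's history (behind): {29dc, d856} — 2.

0 ahead, 2 behind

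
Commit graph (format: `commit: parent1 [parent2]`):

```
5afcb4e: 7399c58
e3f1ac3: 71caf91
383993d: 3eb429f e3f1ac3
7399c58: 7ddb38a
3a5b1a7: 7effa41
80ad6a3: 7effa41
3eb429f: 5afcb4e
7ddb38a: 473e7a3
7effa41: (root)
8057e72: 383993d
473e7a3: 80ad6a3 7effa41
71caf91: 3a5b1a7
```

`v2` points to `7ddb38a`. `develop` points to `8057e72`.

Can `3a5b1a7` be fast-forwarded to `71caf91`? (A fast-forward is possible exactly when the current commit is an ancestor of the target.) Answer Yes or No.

A fast-forward from 3a5b1a7 to 71caf91 is possible iff 3a5b1a7 is an ancestor of 71caf91.
Ancestors of 71caf91: {3a5b1a7, 71caf91, 7effa41}.
3a5b1a7 is among them, so fast-forward is possible.

Yes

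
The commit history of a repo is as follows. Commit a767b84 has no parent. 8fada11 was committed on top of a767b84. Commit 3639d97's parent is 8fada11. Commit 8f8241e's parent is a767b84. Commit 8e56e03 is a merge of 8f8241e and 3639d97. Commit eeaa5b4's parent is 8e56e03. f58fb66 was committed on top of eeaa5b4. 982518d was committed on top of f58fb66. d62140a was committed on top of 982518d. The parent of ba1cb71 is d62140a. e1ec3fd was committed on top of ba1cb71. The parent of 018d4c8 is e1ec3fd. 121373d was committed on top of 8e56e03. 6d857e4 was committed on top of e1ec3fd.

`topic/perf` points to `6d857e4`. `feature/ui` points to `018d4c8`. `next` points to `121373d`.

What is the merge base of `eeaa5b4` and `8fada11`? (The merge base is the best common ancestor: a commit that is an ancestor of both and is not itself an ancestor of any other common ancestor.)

Ancestors of eeaa5b4: {3639d97, 8e56e03, 8f8241e, 8fada11, a767b84, eeaa5b4}.
Ancestors of 8fada11: {8fada11, a767b84}.
Common ancestors: {8fada11, a767b84}.
Among these, 8fada11 is not an ancestor of any other common ancestor — it is the merge base.

8fada11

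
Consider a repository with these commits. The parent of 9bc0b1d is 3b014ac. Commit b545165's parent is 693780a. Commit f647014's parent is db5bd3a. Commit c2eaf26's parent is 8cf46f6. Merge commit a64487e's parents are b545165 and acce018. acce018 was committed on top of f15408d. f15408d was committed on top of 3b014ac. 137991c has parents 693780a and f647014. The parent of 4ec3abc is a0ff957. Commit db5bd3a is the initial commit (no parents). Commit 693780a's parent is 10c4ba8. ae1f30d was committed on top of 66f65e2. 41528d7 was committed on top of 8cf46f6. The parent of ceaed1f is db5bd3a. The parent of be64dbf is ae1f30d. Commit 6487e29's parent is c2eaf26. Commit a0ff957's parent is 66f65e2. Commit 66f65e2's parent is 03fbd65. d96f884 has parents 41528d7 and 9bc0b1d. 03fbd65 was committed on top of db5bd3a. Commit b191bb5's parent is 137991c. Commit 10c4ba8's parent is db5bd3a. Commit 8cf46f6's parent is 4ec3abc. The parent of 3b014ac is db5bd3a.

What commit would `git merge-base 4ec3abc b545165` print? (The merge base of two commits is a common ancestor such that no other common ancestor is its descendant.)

db5bd3a

Ancestors of 4ec3abc: {03fbd65, 4ec3abc, 66f65e2, a0ff957, db5bd3a}.
Ancestors of b545165: {10c4ba8, 693780a, b545165, db5bd3a}.
Common ancestors: {db5bd3a}.
The only common ancestor is db5bd3a, so it is the merge base.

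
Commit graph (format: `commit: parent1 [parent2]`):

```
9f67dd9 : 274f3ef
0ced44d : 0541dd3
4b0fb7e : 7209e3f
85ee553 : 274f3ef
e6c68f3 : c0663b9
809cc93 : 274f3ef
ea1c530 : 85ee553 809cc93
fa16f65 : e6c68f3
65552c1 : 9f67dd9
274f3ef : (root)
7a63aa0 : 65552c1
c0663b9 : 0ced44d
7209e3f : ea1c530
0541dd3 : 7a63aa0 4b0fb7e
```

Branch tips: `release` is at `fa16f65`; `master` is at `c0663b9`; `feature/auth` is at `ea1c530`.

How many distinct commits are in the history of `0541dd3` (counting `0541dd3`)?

Walking parent pointers from 0541dd3: reachable set = {0541dd3, 274f3ef, 4b0fb7e, 65552c1, 7209e3f, 7a63aa0, 809cc93, 85ee553, 9f67dd9, ea1c530}.
That is 10 commits.

10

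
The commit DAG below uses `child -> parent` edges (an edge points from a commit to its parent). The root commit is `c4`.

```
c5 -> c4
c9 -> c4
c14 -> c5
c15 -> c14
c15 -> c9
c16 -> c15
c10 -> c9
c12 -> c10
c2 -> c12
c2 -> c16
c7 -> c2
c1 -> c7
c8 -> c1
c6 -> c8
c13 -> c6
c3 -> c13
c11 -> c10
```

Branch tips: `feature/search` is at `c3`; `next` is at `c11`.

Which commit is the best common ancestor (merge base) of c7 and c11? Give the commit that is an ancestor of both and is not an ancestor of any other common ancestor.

c10

Ancestors of c7: {c10, c12, c14, c15, c16, c2, c4, c5, c7, c9}.
Ancestors of c11: {c10, c11, c4, c9}.
Common ancestors: {c10, c4, c9}.
Among these, c10 is not an ancestor of any other common ancestor — it is the merge base.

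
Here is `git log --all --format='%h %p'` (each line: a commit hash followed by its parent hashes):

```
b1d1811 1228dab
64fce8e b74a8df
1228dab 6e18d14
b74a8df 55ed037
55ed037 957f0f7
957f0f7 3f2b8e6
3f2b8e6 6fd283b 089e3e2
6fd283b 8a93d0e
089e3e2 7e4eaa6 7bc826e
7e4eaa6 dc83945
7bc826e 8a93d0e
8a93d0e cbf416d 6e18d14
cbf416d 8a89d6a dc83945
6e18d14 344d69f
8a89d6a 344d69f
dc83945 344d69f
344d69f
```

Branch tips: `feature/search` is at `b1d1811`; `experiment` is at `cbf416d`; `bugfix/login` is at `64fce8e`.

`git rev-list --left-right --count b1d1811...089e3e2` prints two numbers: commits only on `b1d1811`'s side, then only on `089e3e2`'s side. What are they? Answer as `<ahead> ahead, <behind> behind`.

Reachable from b1d1811: {1228dab, 344d69f, 6e18d14, b1d1811}.
Reachable from 089e3e2: {089e3e2, 344d69f, 6e18d14, 7bc826e, 7e4eaa6, 8a89d6a, 8a93d0e, cbf416d, dc83945}.
Only in b1d1811's history (ahead): {1228dab, b1d1811} — 2.
Only in 089e3e2's history (behind): {089e3e2, 7bc826e, 7e4eaa6, 8a89d6a, 8a93d0e, cbf416d, dc83945} — 7.

2 ahead, 7 behind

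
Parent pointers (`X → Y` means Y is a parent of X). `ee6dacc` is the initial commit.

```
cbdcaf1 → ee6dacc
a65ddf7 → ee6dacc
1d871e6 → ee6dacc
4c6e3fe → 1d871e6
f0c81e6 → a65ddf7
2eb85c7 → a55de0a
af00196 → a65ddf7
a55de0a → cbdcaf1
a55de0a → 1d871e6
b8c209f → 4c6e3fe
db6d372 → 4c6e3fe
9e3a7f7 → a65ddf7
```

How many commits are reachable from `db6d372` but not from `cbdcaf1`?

3

Reachable from db6d372: {1d871e6, 4c6e3fe, db6d372, ee6dacc}.
Reachable from cbdcaf1: {cbdcaf1, ee6dacc}.
In db6d372's history but not cbdcaf1's: {1d871e6, 4c6e3fe, db6d372} — 3 commits.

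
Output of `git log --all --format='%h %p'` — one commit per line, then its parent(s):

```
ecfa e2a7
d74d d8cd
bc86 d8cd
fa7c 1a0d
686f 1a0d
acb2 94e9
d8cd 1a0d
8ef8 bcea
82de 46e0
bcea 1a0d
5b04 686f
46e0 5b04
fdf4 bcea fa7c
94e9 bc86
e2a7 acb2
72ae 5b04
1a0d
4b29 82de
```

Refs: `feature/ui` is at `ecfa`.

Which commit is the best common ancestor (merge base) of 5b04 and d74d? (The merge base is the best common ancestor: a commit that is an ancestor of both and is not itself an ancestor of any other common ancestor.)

Ancestors of 5b04: {1a0d, 5b04, 686f}.
Ancestors of d74d: {1a0d, d74d, d8cd}.
Common ancestors: {1a0d}.
The only common ancestor is 1a0d, so it is the merge base.

1a0d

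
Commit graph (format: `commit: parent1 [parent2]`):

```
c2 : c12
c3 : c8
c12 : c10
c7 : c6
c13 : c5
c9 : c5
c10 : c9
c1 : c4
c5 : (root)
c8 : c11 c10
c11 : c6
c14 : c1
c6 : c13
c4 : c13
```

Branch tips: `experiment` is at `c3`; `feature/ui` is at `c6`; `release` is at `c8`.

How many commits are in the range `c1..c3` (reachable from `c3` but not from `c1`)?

6

Reachable from c3: {c10, c11, c13, c3, c5, c6, c8, c9}.
Reachable from c1: {c1, c13, c4, c5}.
In c3's history but not c1's: {c10, c11, c3, c6, c8, c9} — 6 commits.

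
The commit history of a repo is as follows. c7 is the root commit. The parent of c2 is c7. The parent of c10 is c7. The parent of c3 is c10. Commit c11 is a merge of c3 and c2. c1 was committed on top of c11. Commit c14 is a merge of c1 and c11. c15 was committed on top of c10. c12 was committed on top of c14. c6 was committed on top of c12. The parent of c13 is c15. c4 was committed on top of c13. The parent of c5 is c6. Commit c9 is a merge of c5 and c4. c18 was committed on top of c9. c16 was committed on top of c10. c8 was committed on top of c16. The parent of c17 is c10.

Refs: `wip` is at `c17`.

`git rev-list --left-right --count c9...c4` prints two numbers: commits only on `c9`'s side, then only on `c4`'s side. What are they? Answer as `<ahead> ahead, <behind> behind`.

9 ahead, 0 behind

Reachable from c9: {c1, c10, c11, c12, c13, c14, c15, c2, c3, c4, c5, c6, c7, c9}.
Reachable from c4: {c10, c13, c15, c4, c7}.
Only in c9's history (ahead): {c1, c11, c12, c14, c2, c3, c5, c6, c9} — 9.
Only in c4's history (behind): {} — 0.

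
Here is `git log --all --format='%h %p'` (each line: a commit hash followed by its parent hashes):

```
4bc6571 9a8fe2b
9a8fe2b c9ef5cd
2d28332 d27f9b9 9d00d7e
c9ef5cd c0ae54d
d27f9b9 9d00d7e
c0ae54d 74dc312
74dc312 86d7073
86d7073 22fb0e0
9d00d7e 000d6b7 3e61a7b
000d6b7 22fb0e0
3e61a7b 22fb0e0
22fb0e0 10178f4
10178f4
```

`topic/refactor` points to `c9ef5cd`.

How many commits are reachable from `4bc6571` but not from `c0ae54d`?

Reachable from 4bc6571: {10178f4, 22fb0e0, 4bc6571, 74dc312, 86d7073, 9a8fe2b, c0ae54d, c9ef5cd}.
Reachable from c0ae54d: {10178f4, 22fb0e0, 74dc312, 86d7073, c0ae54d}.
In 4bc6571's history but not c0ae54d's: {4bc6571, 9a8fe2b, c9ef5cd} — 3 commits.

3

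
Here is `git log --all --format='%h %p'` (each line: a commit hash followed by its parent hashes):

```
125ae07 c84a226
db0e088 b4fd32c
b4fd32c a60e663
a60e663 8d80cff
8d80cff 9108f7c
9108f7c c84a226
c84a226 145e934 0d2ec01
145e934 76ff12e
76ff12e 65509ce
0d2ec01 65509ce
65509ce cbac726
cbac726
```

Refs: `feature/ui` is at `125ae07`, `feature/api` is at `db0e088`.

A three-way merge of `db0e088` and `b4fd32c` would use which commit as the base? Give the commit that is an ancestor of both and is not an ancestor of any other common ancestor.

b4fd32c

Ancestors of db0e088: {0d2ec01, 145e934, 65509ce, 76ff12e, 8d80cff, 9108f7c, a60e663, b4fd32c, c84a226, cbac726, db0e088}.
Ancestors of b4fd32c: {0d2ec01, 145e934, 65509ce, 76ff12e, 8d80cff, 9108f7c, a60e663, b4fd32c, c84a226, cbac726}.
Common ancestors: {0d2ec01, 145e934, 65509ce, 76ff12e, 8d80cff, 9108f7c, a60e663, b4fd32c, c84a226, cbac726}.
Among these, b4fd32c is not an ancestor of any other common ancestor — it is the merge base.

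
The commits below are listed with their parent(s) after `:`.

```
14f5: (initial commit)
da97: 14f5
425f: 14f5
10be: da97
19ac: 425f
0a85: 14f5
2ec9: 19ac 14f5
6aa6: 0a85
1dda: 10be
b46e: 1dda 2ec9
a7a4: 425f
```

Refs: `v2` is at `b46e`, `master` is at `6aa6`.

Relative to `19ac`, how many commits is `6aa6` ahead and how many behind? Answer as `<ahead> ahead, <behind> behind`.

2 ahead, 2 behind

Reachable from 6aa6: {0a85, 14f5, 6aa6}.
Reachable from 19ac: {14f5, 19ac, 425f}.
Only in 6aa6's history (ahead): {0a85, 6aa6} — 2.
Only in 19ac's history (behind): {19ac, 425f} — 2.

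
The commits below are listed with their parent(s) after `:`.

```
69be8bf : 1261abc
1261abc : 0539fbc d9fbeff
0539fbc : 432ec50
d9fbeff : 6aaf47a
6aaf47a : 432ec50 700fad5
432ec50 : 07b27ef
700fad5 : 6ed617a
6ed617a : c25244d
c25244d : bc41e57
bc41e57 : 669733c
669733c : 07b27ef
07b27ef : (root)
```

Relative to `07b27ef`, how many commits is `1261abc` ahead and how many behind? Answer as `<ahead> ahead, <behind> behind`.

10 ahead, 0 behind

Reachable from 1261abc: {0539fbc, 07b27ef, 1261abc, 432ec50, 669733c, 6aaf47a, 6ed617a, 700fad5, bc41e57, c25244d, d9fbeff}.
Reachable from 07b27ef: {07b27ef}.
Only in 1261abc's history (ahead): {0539fbc, 1261abc, 432ec50, 669733c, 6aaf47a, 6ed617a, 700fad5, bc41e57, c25244d, d9fbeff} — 10.
Only in 07b27ef's history (behind): {} — 0.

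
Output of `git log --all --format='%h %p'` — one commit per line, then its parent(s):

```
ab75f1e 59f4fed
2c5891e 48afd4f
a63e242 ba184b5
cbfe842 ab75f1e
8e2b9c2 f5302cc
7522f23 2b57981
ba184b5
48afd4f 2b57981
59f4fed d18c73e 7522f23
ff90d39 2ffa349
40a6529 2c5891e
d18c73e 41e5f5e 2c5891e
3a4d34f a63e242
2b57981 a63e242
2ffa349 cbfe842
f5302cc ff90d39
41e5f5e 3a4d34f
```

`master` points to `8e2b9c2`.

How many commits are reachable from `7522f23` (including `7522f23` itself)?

Walking parent pointers from 7522f23: reachable set = {2b57981, 7522f23, a63e242, ba184b5}.
That is 4 commits.

4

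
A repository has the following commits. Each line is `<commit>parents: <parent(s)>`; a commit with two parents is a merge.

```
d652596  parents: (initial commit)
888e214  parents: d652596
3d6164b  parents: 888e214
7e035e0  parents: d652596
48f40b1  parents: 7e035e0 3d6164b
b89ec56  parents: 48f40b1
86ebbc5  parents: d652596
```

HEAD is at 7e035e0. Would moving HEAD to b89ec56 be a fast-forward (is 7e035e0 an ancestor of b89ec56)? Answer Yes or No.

A fast-forward from 7e035e0 to b89ec56 is possible iff 7e035e0 is an ancestor of b89ec56.
Ancestors of b89ec56: {3d6164b, 48f40b1, 7e035e0, 888e214, b89ec56, d652596}.
7e035e0 is among them, so fast-forward is possible.

Yes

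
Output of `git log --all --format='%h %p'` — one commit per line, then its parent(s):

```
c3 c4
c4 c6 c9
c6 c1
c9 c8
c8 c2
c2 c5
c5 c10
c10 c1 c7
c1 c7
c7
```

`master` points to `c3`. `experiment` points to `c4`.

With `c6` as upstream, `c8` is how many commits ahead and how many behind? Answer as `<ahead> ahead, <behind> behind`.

Reachable from c8: {c1, c10, c2, c5, c7, c8}.
Reachable from c6: {c1, c6, c7}.
Only in c8's history (ahead): {c10, c2, c5, c8} — 4.
Only in c6's history (behind): {c6} — 1.

4 ahead, 1 behind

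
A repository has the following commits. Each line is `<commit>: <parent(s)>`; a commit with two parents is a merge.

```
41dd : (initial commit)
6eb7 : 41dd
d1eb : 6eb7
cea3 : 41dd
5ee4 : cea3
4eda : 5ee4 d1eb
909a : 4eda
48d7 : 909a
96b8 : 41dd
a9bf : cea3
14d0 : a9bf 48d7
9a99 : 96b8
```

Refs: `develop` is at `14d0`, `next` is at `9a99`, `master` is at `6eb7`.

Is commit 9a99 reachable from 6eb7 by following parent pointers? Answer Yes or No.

No

Ancestors of 6eb7: {41dd, 6eb7}.
9a99 is not in that set, so it is not an ancestor of 6eb7.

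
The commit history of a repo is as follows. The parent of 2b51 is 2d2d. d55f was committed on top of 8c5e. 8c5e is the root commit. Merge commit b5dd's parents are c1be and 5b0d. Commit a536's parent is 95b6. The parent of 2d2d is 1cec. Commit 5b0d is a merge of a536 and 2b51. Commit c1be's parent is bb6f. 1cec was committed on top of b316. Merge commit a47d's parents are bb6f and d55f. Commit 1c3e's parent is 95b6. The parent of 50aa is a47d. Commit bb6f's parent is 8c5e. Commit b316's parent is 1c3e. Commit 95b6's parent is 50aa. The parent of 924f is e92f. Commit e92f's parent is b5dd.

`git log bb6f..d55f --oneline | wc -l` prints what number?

1

Reachable from d55f: {8c5e, d55f}.
Reachable from bb6f: {8c5e, bb6f}.
In d55f's history but not bb6f's: {d55f} — 1 commit.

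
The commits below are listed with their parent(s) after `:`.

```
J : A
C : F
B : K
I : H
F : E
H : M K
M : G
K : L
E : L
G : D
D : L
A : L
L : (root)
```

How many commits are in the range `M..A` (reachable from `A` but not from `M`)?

1

Reachable from A: {A, L}.
Reachable from M: {D, G, L, M}.
In A's history but not M's: {A} — 1 commit.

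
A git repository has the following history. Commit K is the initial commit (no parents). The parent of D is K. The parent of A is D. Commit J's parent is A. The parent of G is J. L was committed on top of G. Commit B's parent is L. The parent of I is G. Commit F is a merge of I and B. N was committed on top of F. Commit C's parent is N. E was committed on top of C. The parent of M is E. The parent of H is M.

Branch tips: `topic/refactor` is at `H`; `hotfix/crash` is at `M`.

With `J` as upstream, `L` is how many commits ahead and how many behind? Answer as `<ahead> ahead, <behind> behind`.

2 ahead, 0 behind

Reachable from L: {A, D, G, J, K, L}.
Reachable from J: {A, D, J, K}.
Only in L's history (ahead): {G, L} — 2.
Only in J's history (behind): {} — 0.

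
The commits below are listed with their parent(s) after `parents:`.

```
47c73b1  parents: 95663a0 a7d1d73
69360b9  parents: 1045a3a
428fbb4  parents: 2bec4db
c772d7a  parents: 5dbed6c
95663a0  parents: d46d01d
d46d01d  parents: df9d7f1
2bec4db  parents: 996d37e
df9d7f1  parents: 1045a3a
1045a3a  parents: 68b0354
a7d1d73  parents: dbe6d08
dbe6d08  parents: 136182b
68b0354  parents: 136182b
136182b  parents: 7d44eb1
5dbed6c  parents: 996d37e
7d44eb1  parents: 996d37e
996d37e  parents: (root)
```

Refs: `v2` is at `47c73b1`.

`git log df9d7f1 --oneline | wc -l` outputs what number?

Walking parent pointers from df9d7f1: reachable set = {1045a3a, 136182b, 68b0354, 7d44eb1, 996d37e, df9d7f1}.
That is 6 commits.

6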